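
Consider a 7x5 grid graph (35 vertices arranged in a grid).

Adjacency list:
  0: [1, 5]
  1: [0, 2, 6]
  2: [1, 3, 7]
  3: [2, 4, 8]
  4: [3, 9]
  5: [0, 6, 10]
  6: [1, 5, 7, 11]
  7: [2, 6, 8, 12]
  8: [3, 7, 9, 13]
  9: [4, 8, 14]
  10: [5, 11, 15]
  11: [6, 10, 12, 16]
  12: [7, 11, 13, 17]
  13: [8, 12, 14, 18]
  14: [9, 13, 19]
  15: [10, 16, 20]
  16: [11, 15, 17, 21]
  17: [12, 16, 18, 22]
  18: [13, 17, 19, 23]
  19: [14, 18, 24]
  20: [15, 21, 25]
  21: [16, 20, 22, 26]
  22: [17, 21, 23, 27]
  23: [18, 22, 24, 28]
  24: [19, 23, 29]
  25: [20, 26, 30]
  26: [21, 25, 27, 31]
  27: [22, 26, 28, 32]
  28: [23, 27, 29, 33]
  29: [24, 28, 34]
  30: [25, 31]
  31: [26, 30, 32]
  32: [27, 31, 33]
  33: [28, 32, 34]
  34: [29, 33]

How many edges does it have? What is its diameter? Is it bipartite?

A 7x5 grid has 30 vertical edges and 28 horizontal edges.
Total edges = 30 + 28 = 58.
Diameter = (7-1) + (5-1) = 10 (corner to opposite corner).
Grid graphs are bipartite (checkerboard coloring).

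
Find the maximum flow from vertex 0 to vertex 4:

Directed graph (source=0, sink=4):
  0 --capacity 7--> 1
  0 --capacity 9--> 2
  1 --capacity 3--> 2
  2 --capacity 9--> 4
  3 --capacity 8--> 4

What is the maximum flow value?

Computing max flow:
  Flow on (0->1): 3/7
  Flow on (0->2): 6/9
  Flow on (1->2): 3/3
  Flow on (2->4): 9/9
Maximum flow = 9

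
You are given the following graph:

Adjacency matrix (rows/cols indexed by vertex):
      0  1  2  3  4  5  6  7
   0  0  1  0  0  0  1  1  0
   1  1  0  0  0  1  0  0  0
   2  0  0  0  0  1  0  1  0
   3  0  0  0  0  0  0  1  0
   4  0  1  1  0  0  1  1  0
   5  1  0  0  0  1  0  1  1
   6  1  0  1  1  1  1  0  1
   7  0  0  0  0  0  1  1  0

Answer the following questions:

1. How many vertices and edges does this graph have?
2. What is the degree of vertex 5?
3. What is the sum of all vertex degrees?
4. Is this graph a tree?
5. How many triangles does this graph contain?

Count: 8 vertices, 12 edges.
Vertex 5 has neighbors [0, 4, 6, 7], degree = 4.
Handshaking lemma: 2 * 12 = 24.
A tree on 8 vertices has 7 edges. This graph has 12 edges (5 extra). Not a tree.
Number of triangles = 4.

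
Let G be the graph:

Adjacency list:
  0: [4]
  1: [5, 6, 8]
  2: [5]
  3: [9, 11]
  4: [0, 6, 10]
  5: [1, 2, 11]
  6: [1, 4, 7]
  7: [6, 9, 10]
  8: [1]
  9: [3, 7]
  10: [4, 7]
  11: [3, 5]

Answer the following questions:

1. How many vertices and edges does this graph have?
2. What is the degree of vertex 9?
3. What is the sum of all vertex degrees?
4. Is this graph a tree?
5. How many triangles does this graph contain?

Count: 12 vertices, 13 edges.
Vertex 9 has neighbors [3, 7], degree = 2.
Handshaking lemma: 2 * 13 = 26.
A tree on 12 vertices has 11 edges. This graph has 13 edges (2 extra). Not a tree.
Number of triangles = 0.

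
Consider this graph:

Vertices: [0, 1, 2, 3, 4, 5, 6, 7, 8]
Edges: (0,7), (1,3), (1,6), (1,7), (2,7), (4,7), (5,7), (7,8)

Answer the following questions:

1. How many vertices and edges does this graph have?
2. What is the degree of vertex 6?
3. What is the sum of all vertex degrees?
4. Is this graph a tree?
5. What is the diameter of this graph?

Count: 9 vertices, 8 edges.
Vertex 6 has neighbors [1], degree = 1.
Handshaking lemma: 2 * 8 = 16.
A graph is a tree iff it is connected and has exactly n-1 edges. This graph is connected (all 9 vertices in one component) and has 9-1 = 8 edges. It is a tree.
Diameter (longest shortest path) = 3.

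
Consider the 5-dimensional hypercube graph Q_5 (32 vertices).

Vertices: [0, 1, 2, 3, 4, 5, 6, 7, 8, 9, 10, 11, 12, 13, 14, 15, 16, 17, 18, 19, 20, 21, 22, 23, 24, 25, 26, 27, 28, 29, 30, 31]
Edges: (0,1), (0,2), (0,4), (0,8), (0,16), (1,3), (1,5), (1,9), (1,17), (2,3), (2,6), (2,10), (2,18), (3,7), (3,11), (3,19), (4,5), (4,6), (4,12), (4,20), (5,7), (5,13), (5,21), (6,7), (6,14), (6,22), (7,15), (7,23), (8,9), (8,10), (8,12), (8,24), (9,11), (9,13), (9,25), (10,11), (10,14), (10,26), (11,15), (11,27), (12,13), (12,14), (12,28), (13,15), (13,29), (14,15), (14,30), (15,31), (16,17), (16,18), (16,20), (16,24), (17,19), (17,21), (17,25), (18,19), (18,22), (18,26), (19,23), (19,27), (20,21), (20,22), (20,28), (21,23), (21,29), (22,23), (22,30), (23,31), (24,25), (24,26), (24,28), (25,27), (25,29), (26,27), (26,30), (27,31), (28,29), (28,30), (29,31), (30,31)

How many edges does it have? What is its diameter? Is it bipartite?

The 5-dimensional hypercube Q_5 has 32 vertices and each vertex has degree 5.
Total edges = 32 * 5 / 2 = 80.
Diameter = 5 (max Hamming distance between binary labels).
Hypercubes are bipartite (partition by parity of binary representation).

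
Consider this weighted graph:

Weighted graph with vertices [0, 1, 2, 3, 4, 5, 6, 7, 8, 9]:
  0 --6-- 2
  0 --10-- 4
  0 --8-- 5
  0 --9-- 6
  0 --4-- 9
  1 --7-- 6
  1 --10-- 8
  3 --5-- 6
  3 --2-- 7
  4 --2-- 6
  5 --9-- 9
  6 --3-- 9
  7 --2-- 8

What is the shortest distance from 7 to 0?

Using Dijkstra's algorithm from vertex 7:
Shortest path: 7 -> 3 -> 6 -> 9 -> 0
Total weight: 2 + 5 + 3 + 4 = 14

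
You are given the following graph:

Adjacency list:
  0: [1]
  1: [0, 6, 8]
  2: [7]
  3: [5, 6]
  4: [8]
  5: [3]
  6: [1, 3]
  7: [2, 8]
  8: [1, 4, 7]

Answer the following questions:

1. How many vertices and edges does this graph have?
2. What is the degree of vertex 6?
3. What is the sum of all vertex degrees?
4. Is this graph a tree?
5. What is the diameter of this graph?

Count: 9 vertices, 8 edges.
Vertex 6 has neighbors [1, 3], degree = 2.
Handshaking lemma: 2 * 8 = 16.
A graph is a tree iff it is connected and has exactly n-1 edges. This graph is connected (all 9 vertices in one component) and has 9-1 = 8 edges. It is a tree.
Diameter (longest shortest path) = 6.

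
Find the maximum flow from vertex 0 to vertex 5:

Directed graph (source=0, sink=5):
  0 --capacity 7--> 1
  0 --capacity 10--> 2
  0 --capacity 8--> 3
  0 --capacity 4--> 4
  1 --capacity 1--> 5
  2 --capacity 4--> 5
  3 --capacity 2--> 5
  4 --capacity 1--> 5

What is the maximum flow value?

Computing max flow:
  Flow on (0->1): 1/7
  Flow on (0->2): 4/10
  Flow on (0->3): 2/8
  Flow on (0->4): 1/4
  Flow on (1->5): 1/1
  Flow on (2->5): 4/4
  Flow on (3->5): 2/2
  Flow on (4->5): 1/1
Maximum flow = 8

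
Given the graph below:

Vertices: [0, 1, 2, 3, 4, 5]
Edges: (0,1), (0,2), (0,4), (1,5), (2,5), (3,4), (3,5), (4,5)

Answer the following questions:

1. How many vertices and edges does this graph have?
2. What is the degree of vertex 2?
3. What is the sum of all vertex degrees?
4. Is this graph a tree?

Count: 6 vertices, 8 edges.
Vertex 2 has neighbors [0, 5], degree = 2.
Handshaking lemma: 2 * 8 = 16.
A tree on 6 vertices has 5 edges. This graph has 8 edges (3 extra). Not a tree.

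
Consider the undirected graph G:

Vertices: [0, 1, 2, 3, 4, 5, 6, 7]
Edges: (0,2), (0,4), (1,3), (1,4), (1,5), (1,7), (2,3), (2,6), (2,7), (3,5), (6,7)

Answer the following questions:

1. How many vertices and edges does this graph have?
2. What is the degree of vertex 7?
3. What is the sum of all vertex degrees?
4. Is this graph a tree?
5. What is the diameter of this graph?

Count: 8 vertices, 11 edges.
Vertex 7 has neighbors [1, 2, 6], degree = 3.
Handshaking lemma: 2 * 11 = 22.
A tree on 8 vertices has 7 edges. This graph has 11 edges (4 extra). Not a tree.
Diameter (longest shortest path) = 3.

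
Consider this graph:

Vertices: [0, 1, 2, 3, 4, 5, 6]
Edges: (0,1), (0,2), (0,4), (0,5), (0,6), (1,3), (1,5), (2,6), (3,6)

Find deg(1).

Vertex 1 has neighbors [0, 3, 5], so deg(1) = 3.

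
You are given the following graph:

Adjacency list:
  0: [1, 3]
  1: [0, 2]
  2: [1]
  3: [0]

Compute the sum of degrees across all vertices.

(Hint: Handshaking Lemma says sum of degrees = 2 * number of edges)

Count edges: 3 edges.
By Handshaking Lemma: sum of degrees = 2 * 3 = 6.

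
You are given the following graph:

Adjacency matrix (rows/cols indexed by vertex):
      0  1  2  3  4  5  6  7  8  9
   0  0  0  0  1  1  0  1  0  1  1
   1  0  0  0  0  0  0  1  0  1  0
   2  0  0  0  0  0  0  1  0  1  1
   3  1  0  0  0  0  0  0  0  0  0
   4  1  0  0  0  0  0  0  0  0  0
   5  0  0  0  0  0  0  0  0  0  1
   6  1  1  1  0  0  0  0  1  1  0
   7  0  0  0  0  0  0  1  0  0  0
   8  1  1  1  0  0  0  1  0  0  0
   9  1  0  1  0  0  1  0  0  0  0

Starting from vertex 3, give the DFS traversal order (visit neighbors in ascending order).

DFS from vertex 3 (neighbors processed in ascending order):
Visit order: 3, 0, 4, 6, 1, 8, 2, 9, 5, 7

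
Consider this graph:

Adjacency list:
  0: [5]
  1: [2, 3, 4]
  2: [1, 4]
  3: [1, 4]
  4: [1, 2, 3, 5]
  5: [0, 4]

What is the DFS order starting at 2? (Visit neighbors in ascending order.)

DFS from vertex 2 (neighbors processed in ascending order):
Visit order: 2, 1, 3, 4, 5, 0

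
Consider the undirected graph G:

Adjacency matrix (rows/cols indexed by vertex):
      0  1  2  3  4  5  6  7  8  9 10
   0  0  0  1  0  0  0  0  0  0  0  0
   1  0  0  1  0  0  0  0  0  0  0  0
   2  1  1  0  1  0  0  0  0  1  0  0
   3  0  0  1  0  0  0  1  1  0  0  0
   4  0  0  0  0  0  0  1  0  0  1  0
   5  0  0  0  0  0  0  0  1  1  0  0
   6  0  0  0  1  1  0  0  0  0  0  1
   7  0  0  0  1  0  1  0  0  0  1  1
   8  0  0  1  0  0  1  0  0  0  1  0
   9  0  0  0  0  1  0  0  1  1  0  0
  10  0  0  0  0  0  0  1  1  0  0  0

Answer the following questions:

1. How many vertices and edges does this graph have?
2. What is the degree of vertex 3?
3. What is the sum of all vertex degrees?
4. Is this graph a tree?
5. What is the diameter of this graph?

Count: 11 vertices, 14 edges.
Vertex 3 has neighbors [2, 6, 7], degree = 3.
Handshaking lemma: 2 * 14 = 28.
A tree on 11 vertices has 10 edges. This graph has 14 edges (4 extra). Not a tree.
Diameter (longest shortest path) = 4.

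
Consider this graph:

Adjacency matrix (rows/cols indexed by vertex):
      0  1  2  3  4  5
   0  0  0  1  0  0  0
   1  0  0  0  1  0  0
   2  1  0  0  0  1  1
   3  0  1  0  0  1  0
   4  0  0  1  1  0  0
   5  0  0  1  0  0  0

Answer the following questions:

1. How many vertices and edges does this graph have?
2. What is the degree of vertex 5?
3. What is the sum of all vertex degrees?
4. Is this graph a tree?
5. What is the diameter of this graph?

Count: 6 vertices, 5 edges.
Vertex 5 has neighbors [2], degree = 1.
Handshaking lemma: 2 * 5 = 10.
A graph is a tree iff it is connected and has exactly n-1 edges. This graph is connected (all 6 vertices in one component) and has 6-1 = 5 edges. It is a tree.
Diameter (longest shortest path) = 4.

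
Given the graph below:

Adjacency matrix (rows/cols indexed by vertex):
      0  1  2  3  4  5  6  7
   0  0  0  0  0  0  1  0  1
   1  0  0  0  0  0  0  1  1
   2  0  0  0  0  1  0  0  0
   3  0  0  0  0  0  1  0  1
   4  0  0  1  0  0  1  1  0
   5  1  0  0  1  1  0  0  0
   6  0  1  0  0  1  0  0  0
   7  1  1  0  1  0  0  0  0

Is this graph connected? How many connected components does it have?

Checking connectivity: the graph has 1 connected component(s).
All vertices are reachable from each other. The graph IS connected.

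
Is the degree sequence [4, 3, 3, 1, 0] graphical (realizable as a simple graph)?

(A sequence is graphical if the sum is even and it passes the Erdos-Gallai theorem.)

Sum of degrees = 11. Sum is odd, so the sequence is NOT graphical.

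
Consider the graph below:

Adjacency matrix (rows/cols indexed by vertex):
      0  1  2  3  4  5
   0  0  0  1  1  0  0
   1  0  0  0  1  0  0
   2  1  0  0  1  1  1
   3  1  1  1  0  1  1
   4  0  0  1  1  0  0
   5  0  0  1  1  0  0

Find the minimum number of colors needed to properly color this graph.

The graph has a maximum clique of size 3 (lower bound on chromatic number).
A valid 3-coloring: {0: 2, 1: 1, 2: 1, 3: 0, 4: 2, 5: 2}.
Chromatic number = 3.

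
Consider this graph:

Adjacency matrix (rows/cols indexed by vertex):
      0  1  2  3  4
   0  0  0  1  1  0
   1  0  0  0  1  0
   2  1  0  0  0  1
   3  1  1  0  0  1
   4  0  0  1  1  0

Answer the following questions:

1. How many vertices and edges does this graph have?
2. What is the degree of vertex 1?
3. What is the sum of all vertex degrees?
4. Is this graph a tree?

Count: 5 vertices, 5 edges.
Vertex 1 has neighbors [3], degree = 1.
Handshaking lemma: 2 * 5 = 10.
A tree on 5 vertices has 4 edges. This graph has 5 edges (1 extra). Not a tree.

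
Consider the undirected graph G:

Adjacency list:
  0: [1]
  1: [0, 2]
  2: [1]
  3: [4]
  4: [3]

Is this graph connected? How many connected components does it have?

Checking connectivity: the graph has 2 connected component(s).
Components: [[0, 1, 2], [3, 4]]. The graph is NOT connected.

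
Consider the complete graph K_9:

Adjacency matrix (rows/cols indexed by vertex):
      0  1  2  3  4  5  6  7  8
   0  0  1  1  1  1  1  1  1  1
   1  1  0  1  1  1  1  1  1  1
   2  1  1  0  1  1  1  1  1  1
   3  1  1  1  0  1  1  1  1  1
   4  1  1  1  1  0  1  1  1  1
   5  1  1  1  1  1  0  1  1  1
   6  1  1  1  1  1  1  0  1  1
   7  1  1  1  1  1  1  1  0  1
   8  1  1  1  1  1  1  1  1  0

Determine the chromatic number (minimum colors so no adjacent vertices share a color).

In K_9, every vertex is adjacent to every other vertex.
Each vertex needs a unique color.
Chromatic number = 9.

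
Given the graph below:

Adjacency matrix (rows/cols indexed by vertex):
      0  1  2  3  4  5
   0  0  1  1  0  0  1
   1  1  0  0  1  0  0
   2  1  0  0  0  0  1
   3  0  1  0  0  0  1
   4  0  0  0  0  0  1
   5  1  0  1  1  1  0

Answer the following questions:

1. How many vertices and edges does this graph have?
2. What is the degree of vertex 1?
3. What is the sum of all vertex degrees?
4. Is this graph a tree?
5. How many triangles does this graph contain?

Count: 6 vertices, 7 edges.
Vertex 1 has neighbors [0, 3], degree = 2.
Handshaking lemma: 2 * 7 = 14.
A tree on 6 vertices has 5 edges. This graph has 7 edges (2 extra). Not a tree.
Number of triangles = 1.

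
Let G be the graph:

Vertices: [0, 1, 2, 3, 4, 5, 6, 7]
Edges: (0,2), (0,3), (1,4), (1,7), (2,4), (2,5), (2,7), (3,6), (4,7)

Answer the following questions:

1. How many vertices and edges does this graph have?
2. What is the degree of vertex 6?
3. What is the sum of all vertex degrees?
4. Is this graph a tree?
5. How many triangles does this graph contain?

Count: 8 vertices, 9 edges.
Vertex 6 has neighbors [3], degree = 1.
Handshaking lemma: 2 * 9 = 18.
A tree on 8 vertices has 7 edges. This graph has 9 edges (2 extra). Not a tree.
Number of triangles = 2.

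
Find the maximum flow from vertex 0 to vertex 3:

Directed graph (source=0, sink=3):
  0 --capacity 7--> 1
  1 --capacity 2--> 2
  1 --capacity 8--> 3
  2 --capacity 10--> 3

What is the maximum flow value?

Computing max flow:
  Flow on (0->1): 7/7
  Flow on (1->3): 7/8
Maximum flow = 7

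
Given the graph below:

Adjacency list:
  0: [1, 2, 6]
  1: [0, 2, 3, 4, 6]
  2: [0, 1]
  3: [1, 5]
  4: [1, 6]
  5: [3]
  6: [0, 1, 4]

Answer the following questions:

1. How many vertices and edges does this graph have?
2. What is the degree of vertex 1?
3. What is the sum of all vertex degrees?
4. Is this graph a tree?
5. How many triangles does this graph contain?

Count: 7 vertices, 9 edges.
Vertex 1 has neighbors [0, 2, 3, 4, 6], degree = 5.
Handshaking lemma: 2 * 9 = 18.
A tree on 7 vertices has 6 edges. This graph has 9 edges (3 extra). Not a tree.
Number of triangles = 3.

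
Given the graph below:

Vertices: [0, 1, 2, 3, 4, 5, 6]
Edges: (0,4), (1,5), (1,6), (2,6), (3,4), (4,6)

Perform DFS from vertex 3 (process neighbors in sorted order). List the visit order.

DFS from vertex 3 (neighbors processed in ascending order):
Visit order: 3, 4, 0, 6, 1, 5, 2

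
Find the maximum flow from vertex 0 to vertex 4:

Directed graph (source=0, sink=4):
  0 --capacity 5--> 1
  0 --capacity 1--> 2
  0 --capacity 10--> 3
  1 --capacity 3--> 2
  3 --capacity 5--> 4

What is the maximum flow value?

Computing max flow:
  Flow on (0->3): 5/10
  Flow on (3->4): 5/5
Maximum flow = 5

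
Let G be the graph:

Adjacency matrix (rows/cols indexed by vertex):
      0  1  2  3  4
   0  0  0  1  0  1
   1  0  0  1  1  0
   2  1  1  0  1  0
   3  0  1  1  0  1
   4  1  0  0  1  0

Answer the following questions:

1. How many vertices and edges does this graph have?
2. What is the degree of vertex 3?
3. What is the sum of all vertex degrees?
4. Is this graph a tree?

Count: 5 vertices, 6 edges.
Vertex 3 has neighbors [1, 2, 4], degree = 3.
Handshaking lemma: 2 * 6 = 12.
A tree on 5 vertices has 4 edges. This graph has 6 edges (2 extra). Not a tree.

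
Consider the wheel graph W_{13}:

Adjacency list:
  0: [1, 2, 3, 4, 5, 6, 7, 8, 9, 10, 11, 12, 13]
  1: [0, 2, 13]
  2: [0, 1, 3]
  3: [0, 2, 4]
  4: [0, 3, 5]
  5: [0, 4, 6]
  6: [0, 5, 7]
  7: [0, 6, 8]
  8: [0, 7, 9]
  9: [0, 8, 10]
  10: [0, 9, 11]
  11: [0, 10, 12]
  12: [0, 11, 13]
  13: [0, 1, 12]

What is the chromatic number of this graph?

W_{13} = C_{13} plus a hub adjacent to every cycle vertex.
The outer cycle needs 3 colors (odd cycle); the hub is adjacent to all of them so needs a fresh color.
Chromatic number = 3 + 1 = 4.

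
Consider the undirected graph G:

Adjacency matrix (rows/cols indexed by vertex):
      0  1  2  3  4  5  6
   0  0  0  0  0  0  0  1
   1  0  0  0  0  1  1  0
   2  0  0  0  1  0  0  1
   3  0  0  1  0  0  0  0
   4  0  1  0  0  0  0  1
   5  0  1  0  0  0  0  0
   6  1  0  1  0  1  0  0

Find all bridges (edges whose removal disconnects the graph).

A bridge is an edge whose removal increases the number of connected components.
Bridges found: (0,6), (1,4), (1,5), (2,3), (2,6), (4,6)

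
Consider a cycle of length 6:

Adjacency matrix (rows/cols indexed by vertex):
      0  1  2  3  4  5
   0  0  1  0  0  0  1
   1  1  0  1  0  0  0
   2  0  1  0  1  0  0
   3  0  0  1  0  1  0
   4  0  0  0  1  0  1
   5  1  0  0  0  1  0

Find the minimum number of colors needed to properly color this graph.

This is an even cycle (C_6). Even cycles are bipartite.
Chromatic number = 2.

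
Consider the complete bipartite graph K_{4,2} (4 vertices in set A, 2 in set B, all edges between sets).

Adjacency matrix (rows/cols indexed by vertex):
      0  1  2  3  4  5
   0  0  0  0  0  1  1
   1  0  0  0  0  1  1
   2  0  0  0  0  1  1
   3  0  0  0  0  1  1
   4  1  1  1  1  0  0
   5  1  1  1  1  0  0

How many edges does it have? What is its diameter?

K_{4,2} has 4 * 2 = 8 edges.
Any vertex reaches any opposite-side vertex in 1 step; same-side vertices reach in 2 steps via any opposite-side vertex.
Diameter = 2.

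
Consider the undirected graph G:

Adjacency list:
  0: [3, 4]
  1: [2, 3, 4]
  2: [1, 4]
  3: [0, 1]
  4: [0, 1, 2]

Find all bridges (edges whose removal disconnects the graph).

No bridges found. The graph is 2-edge-connected (no single edge removal disconnects it).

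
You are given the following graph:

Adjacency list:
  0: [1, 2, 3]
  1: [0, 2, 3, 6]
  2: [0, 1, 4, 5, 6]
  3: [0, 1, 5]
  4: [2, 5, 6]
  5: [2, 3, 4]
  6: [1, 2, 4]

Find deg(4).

Vertex 4 has neighbors [2, 5, 6], so deg(4) = 3.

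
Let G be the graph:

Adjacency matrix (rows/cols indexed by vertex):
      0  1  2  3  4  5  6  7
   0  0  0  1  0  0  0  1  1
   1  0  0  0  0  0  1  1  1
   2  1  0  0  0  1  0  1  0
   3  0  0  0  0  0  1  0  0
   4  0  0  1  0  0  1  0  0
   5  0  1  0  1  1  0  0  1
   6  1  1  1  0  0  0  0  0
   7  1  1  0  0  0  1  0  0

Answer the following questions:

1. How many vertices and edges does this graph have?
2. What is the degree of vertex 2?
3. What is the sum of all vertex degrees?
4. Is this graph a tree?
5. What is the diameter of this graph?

Count: 8 vertices, 11 edges.
Vertex 2 has neighbors [0, 4, 6], degree = 3.
Handshaking lemma: 2 * 11 = 22.
A tree on 8 vertices has 7 edges. This graph has 11 edges (4 extra). Not a tree.
Diameter (longest shortest path) = 3.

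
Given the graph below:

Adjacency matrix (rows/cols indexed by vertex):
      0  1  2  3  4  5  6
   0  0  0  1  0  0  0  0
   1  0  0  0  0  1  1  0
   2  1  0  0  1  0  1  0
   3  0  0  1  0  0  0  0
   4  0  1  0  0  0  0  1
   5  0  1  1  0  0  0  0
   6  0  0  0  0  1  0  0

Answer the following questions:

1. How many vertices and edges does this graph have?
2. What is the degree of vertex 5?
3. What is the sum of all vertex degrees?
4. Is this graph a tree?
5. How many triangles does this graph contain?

Count: 7 vertices, 6 edges.
Vertex 5 has neighbors [1, 2], degree = 2.
Handshaking lemma: 2 * 6 = 12.
A graph is a tree iff it is connected and has exactly n-1 edges. This graph is connected (all 7 vertices in one component) and has 7-1 = 6 edges. It is a tree.
Number of triangles = 0.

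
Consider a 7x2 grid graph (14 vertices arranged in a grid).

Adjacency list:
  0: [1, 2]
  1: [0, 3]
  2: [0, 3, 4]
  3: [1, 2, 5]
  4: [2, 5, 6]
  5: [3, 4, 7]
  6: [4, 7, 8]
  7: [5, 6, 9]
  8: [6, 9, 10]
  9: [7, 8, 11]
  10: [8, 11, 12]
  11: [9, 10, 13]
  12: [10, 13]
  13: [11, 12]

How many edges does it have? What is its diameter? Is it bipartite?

A 7x2 grid has 12 vertical edges and 7 horizontal edges.
Total edges = 12 + 7 = 19.
Diameter = (7-1) + (2-1) = 7 (corner to opposite corner).
Grid graphs are bipartite (checkerboard coloring).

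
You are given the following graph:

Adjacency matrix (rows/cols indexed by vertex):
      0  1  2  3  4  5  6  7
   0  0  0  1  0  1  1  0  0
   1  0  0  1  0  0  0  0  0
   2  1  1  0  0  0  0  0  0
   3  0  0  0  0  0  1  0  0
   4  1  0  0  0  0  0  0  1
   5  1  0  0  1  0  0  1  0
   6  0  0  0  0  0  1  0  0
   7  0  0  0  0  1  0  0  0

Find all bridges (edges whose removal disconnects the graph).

A bridge is an edge whose removal increases the number of connected components.
Bridges found: (0,2), (0,4), (0,5), (1,2), (3,5), (4,7), (5,6)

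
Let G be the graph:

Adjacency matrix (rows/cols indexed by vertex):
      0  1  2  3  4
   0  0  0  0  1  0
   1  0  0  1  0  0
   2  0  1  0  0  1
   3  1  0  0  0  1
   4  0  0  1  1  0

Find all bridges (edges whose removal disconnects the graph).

A bridge is an edge whose removal increases the number of connected components.
Bridges found: (0,3), (1,2), (2,4), (3,4)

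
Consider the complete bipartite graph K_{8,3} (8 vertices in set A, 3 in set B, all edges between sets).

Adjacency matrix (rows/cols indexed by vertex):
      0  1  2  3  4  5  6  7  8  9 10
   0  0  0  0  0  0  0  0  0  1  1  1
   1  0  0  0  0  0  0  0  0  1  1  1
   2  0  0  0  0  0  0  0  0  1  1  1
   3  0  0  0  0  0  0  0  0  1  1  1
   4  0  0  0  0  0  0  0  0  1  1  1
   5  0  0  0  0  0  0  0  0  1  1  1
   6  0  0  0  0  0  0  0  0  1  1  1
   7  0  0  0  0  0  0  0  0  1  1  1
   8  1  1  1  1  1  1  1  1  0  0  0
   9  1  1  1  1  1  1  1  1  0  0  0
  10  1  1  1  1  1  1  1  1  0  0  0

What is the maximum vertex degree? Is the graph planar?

Set-A vertices have degree 3; set-B vertices have degree 8. Maximum degree = max(8,3) = 8.
K_{8,3} contains K_{3,3} as a subgraph (since both sides have >= 3 vertices); by Kuratowski's theorem it is not planar.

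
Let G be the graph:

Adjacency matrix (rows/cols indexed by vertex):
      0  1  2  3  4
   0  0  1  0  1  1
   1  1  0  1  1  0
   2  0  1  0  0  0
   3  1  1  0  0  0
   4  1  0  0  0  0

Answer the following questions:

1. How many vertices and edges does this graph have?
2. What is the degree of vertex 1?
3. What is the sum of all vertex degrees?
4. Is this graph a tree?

Count: 5 vertices, 5 edges.
Vertex 1 has neighbors [0, 2, 3], degree = 3.
Handshaking lemma: 2 * 5 = 10.
A tree on 5 vertices has 4 edges. This graph has 5 edges (1 extra). Not a tree.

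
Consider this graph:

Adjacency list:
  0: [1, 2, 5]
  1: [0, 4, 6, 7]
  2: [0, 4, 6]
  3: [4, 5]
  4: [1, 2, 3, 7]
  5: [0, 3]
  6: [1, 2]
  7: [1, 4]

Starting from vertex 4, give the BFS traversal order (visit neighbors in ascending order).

BFS from vertex 4 (neighbors processed in ascending order):
Visit order: 4, 1, 2, 3, 7, 0, 6, 5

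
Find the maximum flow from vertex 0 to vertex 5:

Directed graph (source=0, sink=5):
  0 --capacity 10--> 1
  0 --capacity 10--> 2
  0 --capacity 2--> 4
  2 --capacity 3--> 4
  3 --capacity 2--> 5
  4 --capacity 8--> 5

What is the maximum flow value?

Computing max flow:
  Flow on (0->2): 3/10
  Flow on (0->4): 2/2
  Flow on (2->4): 3/3
  Flow on (4->5): 5/8
Maximum flow = 5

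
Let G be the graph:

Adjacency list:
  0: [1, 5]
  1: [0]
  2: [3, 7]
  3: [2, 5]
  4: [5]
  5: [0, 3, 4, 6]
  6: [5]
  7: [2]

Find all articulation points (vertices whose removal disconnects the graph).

An articulation point is a vertex whose removal disconnects the graph.
Articulation points: [0, 2, 3, 5]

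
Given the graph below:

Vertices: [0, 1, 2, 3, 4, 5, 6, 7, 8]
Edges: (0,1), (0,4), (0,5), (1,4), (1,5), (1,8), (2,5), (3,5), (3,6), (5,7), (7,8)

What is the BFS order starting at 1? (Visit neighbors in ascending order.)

BFS from vertex 1 (neighbors processed in ascending order):
Visit order: 1, 0, 4, 5, 8, 2, 3, 7, 6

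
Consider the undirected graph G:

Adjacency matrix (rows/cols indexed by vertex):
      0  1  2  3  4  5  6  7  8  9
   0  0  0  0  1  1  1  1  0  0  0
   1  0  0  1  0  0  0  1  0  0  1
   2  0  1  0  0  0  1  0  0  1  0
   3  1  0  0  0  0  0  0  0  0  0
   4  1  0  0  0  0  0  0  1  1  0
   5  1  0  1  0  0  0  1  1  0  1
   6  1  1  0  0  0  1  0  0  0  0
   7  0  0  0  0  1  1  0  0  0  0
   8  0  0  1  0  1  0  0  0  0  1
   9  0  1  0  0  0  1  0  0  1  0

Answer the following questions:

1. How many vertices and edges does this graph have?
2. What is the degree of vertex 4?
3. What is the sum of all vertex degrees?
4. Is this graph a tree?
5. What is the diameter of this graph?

Count: 10 vertices, 15 edges.
Vertex 4 has neighbors [0, 7, 8], degree = 3.
Handshaking lemma: 2 * 15 = 30.
A tree on 10 vertices has 9 edges. This graph has 15 edges (6 extra). Not a tree.
Diameter (longest shortest path) = 3.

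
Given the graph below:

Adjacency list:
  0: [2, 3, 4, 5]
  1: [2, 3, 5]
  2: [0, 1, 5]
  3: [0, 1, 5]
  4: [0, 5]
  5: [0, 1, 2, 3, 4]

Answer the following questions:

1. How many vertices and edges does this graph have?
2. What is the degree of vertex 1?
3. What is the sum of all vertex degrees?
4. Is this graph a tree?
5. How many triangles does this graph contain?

Count: 6 vertices, 10 edges.
Vertex 1 has neighbors [2, 3, 5], degree = 3.
Handshaking lemma: 2 * 10 = 20.
A tree on 6 vertices has 5 edges. This graph has 10 edges (5 extra). Not a tree.
Number of triangles = 5.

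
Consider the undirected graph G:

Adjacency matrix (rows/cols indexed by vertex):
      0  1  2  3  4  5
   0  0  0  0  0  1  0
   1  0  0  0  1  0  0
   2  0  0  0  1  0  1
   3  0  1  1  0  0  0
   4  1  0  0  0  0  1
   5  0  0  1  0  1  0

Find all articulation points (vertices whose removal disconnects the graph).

An articulation point is a vertex whose removal disconnects the graph.
Articulation points: [2, 3, 4, 5]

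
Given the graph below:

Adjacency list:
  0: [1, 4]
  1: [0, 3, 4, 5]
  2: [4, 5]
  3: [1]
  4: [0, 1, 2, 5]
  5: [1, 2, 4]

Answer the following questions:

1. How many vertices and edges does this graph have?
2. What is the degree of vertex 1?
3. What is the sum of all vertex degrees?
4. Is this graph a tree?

Count: 6 vertices, 8 edges.
Vertex 1 has neighbors [0, 3, 4, 5], degree = 4.
Handshaking lemma: 2 * 8 = 16.
A tree on 6 vertices has 5 edges. This graph has 8 edges (3 extra). Not a tree.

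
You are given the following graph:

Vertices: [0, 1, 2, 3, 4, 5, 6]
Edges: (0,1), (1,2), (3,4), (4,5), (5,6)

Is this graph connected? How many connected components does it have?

Checking connectivity: the graph has 2 connected component(s).
Components: [[0, 1, 2], [3, 4, 5, 6]]. The graph is NOT connected.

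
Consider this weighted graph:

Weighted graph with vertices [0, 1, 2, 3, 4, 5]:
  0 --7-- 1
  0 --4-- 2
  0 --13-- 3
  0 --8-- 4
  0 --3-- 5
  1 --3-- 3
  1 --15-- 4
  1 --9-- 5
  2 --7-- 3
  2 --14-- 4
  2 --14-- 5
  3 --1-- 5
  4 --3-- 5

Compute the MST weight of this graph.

Applying Kruskal's algorithm (sort edges by weight, add if no cycle):
  Add (3,5) w=1
  Add (0,5) w=3
  Add (1,3) w=3
  Add (4,5) w=3
  Add (0,2) w=4
  Skip (0,1) w=7 (creates cycle)
  Skip (2,3) w=7 (creates cycle)
  Skip (0,4) w=8 (creates cycle)
  Skip (1,5) w=9 (creates cycle)
  Skip (0,3) w=13 (creates cycle)
  Skip (2,4) w=14 (creates cycle)
  Skip (2,5) w=14 (creates cycle)
  Skip (1,4) w=15 (creates cycle)
MST weight = 14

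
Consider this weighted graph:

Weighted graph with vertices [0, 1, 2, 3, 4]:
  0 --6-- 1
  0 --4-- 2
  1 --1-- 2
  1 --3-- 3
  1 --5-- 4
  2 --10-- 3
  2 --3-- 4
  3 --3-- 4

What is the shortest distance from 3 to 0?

Using Dijkstra's algorithm from vertex 3:
Shortest path: 3 -> 1 -> 2 -> 0
Total weight: 3 + 1 + 4 = 8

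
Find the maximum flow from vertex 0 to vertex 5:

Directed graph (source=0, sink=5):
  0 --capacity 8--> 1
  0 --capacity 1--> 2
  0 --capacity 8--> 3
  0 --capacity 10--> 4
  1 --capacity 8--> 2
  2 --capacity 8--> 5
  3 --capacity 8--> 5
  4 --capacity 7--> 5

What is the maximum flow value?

Computing max flow:
  Flow on (0->1): 8/8
  Flow on (0->3): 8/8
  Flow on (0->4): 7/10
  Flow on (1->2): 8/8
  Flow on (2->5): 8/8
  Flow on (3->5): 8/8
  Flow on (4->5): 7/7
Maximum flow = 23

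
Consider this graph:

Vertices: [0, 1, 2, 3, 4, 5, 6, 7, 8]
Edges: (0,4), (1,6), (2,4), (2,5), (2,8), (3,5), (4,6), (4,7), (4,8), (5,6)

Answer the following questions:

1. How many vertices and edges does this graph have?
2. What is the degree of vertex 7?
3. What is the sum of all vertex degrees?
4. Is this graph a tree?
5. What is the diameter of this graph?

Count: 9 vertices, 10 edges.
Vertex 7 has neighbors [4], degree = 1.
Handshaking lemma: 2 * 10 = 20.
A tree on 9 vertices has 8 edges. This graph has 10 edges (2 extra). Not a tree.
Diameter (longest shortest path) = 4.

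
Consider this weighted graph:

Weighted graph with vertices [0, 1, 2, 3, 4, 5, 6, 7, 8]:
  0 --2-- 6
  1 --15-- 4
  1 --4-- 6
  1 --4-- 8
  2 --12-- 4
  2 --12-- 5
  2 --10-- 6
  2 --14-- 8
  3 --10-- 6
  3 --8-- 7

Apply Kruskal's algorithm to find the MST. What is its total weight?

Applying Kruskal's algorithm (sort edges by weight, add if no cycle):
  Add (0,6) w=2
  Add (1,6) w=4
  Add (1,8) w=4
  Add (3,7) w=8
  Add (2,6) w=10
  Add (3,6) w=10
  Add (2,5) w=12
  Add (2,4) w=12
  Skip (2,8) w=14 (creates cycle)
  Skip (1,4) w=15 (creates cycle)
MST weight = 62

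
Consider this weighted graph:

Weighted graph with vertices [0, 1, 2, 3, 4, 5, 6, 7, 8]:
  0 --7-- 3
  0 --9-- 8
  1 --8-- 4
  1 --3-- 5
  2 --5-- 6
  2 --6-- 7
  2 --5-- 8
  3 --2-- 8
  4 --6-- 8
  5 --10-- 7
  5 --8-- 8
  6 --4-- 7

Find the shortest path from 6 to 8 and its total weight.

Using Dijkstra's algorithm from vertex 6:
Shortest path: 6 -> 2 -> 8
Total weight: 5 + 5 = 10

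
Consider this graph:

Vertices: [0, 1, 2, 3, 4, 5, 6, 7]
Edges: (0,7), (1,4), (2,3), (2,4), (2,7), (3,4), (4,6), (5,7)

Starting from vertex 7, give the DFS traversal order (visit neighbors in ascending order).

DFS from vertex 7 (neighbors processed in ascending order):
Visit order: 7, 0, 2, 3, 4, 1, 6, 5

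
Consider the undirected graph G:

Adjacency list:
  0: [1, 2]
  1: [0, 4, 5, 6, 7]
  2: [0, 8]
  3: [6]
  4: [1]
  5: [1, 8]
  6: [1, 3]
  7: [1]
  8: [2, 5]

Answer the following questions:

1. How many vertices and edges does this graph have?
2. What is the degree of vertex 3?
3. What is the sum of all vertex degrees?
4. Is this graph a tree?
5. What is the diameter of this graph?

Count: 9 vertices, 9 edges.
Vertex 3 has neighbors [6], degree = 1.
Handshaking lemma: 2 * 9 = 18.
A tree on 9 vertices has 8 edges. This graph has 9 edges (1 extra). Not a tree.
Diameter (longest shortest path) = 4.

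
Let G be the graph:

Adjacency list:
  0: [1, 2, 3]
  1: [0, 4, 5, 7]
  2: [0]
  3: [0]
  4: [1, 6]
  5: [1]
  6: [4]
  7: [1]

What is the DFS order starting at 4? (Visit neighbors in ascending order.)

DFS from vertex 4 (neighbors processed in ascending order):
Visit order: 4, 1, 0, 2, 3, 5, 7, 6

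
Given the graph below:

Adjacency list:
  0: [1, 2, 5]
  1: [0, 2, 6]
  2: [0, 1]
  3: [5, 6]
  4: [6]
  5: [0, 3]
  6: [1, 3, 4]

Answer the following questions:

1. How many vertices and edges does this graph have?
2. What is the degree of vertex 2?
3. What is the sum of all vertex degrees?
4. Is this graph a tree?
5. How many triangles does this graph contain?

Count: 7 vertices, 8 edges.
Vertex 2 has neighbors [0, 1], degree = 2.
Handshaking lemma: 2 * 8 = 16.
A tree on 7 vertices has 6 edges. This graph has 8 edges (2 extra). Not a tree.
Number of triangles = 1.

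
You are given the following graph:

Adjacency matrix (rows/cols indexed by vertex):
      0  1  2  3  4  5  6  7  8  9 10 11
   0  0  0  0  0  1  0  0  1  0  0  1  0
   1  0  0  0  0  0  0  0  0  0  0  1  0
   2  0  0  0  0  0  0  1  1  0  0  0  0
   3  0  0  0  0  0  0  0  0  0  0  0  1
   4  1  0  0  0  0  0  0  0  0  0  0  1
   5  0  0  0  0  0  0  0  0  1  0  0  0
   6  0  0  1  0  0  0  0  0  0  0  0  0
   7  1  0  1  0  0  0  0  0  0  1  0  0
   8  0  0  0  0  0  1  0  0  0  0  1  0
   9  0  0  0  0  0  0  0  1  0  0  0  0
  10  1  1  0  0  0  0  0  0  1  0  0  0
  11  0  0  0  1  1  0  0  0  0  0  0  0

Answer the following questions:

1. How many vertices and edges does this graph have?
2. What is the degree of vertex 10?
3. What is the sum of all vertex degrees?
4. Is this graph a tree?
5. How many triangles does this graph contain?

Count: 12 vertices, 11 edges.
Vertex 10 has neighbors [0, 1, 8], degree = 3.
Handshaking lemma: 2 * 11 = 22.
A graph is a tree iff it is connected and has exactly n-1 edges. This graph is connected (all 12 vertices in one component) and has 12-1 = 11 edges. It is a tree.
Number of triangles = 0.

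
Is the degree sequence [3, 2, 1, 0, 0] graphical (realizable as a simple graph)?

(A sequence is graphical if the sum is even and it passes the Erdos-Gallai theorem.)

Sum of degrees = 6. Sum is even but fails Erdos-Gallai. The sequence is NOT graphical.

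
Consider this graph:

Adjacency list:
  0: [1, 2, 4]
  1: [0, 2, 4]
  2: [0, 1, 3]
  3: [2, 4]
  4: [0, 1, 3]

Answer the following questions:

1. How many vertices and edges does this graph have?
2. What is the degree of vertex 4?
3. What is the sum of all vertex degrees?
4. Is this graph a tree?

Count: 5 vertices, 7 edges.
Vertex 4 has neighbors [0, 1, 3], degree = 3.
Handshaking lemma: 2 * 7 = 14.
A tree on 5 vertices has 4 edges. This graph has 7 edges (3 extra). Not a tree.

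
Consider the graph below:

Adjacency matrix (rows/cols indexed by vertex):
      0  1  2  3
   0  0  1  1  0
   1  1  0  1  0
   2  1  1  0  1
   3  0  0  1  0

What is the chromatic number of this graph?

The graph has a maximum clique of size 3 (lower bound on chromatic number).
A valid 3-coloring: {0: 1, 1: 2, 2: 0, 3: 1}.
Chromatic number = 3.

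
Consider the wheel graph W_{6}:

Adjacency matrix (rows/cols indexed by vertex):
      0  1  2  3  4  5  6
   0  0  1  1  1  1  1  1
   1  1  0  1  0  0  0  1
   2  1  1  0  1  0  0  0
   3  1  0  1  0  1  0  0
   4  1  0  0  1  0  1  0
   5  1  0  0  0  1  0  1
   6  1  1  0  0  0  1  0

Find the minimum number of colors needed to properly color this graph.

W_{6} = C_{6} plus a hub adjacent to every cycle vertex.
The outer cycle needs 2 colors (even cycle); the hub is adjacent to all of them so needs a fresh color.
Chromatic number = 2 + 1 = 3.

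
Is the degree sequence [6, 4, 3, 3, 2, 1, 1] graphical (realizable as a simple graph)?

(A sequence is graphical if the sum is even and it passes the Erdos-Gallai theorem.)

Sum of degrees = 20. Sum is even and passes Erdos-Gallai. The sequence IS graphical.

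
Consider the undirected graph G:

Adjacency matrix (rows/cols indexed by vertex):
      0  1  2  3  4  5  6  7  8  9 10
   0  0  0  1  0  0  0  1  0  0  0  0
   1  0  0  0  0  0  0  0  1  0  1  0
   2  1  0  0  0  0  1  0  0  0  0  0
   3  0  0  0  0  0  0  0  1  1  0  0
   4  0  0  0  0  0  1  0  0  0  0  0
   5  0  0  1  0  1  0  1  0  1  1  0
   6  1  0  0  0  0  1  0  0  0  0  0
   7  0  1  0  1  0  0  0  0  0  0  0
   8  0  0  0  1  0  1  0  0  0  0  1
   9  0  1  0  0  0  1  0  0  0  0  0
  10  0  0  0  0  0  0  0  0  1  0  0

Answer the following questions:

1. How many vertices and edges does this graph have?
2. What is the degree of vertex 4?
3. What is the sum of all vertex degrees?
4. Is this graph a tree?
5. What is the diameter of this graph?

Count: 11 vertices, 12 edges.
Vertex 4 has neighbors [5], degree = 1.
Handshaking lemma: 2 * 12 = 24.
A tree on 11 vertices has 10 edges. This graph has 12 edges (2 extra). Not a tree.
Diameter (longest shortest path) = 5.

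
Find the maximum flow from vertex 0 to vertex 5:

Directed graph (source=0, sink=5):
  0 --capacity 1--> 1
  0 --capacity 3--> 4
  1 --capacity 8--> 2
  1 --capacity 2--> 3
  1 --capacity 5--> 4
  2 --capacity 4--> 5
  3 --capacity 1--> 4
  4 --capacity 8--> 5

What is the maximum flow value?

Computing max flow:
  Flow on (0->1): 1/1
  Flow on (0->4): 3/3
  Flow on (1->2): 1/8
  Flow on (2->5): 1/4
  Flow on (4->5): 3/8
Maximum flow = 4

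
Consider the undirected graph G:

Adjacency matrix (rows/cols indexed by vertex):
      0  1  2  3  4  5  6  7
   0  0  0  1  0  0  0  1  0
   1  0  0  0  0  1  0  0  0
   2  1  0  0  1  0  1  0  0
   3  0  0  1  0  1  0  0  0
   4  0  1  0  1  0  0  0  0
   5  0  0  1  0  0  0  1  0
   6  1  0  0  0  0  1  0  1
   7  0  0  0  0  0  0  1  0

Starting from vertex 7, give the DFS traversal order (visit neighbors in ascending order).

DFS from vertex 7 (neighbors processed in ascending order):
Visit order: 7, 6, 0, 2, 3, 4, 1, 5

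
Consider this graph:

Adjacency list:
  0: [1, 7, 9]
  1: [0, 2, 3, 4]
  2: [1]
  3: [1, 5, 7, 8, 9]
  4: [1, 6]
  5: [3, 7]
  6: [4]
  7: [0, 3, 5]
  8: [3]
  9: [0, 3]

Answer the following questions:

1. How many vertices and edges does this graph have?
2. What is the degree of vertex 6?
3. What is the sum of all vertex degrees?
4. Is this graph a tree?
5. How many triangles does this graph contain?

Count: 10 vertices, 12 edges.
Vertex 6 has neighbors [4], degree = 1.
Handshaking lemma: 2 * 12 = 24.
A tree on 10 vertices has 9 edges. This graph has 12 edges (3 extra). Not a tree.
Number of triangles = 1.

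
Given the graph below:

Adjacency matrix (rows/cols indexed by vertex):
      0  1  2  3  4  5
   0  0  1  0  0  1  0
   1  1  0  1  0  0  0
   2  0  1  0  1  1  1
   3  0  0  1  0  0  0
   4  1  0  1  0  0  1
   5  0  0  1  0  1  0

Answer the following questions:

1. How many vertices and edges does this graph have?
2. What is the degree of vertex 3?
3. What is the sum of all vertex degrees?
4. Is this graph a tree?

Count: 6 vertices, 7 edges.
Vertex 3 has neighbors [2], degree = 1.
Handshaking lemma: 2 * 7 = 14.
A tree on 6 vertices has 5 edges. This graph has 7 edges (2 extra). Not a tree.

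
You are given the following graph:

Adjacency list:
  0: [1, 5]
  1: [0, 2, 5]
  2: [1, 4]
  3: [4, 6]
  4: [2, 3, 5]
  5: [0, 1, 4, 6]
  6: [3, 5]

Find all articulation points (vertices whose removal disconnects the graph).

No articulation points. The graph is biconnected.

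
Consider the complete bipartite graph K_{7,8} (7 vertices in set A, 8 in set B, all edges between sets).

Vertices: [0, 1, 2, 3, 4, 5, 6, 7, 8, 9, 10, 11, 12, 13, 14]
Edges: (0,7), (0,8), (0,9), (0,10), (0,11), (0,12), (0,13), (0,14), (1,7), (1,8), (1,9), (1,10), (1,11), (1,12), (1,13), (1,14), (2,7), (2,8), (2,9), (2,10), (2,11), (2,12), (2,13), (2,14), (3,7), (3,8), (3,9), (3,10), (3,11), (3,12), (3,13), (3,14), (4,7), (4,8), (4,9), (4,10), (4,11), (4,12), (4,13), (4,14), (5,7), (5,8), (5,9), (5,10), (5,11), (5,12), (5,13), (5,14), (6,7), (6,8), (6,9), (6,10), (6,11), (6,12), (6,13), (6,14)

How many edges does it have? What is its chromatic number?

K_{7,8} has 7 * 8 = 56 edges.
Bipartite graphs have chromatic number 2 (color each partition differently).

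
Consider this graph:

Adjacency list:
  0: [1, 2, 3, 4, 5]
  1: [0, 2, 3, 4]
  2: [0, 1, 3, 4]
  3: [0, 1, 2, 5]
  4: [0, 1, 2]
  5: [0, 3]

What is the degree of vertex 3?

Vertex 3 has neighbors [0, 1, 2, 5], so deg(3) = 4.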